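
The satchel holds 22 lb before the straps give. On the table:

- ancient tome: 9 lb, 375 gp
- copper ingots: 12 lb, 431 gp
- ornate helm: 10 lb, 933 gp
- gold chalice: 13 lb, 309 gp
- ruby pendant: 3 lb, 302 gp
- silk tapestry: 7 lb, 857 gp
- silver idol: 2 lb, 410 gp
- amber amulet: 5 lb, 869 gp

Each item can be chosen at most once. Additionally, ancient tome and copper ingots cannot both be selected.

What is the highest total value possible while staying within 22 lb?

Density check — silver idol 205.00, amber amulet 173.80, silk tapestry 122.43 are the best per lb.
Greedy by ratio would take ruby pendant + silk tapestry + silver idol + amber amulet: 17 lb used, total 2438.
The 5 lb tied up in ruby pendant and silver idol is better spent on ornate helm — total rises to 2659 (22 lb).
Runner-up ornate helm + ruby pendant + silver idol + amber amulet tops out at 2514.

2659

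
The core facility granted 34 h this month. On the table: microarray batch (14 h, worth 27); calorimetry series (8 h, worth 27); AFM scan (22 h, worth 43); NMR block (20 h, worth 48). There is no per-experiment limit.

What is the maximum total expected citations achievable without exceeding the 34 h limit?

108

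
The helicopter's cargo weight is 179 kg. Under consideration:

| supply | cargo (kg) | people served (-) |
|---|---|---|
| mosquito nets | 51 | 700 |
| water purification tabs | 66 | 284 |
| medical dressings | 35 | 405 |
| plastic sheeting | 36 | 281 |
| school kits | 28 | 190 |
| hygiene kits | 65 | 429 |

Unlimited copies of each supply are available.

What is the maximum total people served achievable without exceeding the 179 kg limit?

2210

Density check — mosquito nets 13.73, medical dressings 11.57, plastic sheeting 7.81 are the best per kg.
Taking the top-ratio supplies first gives 3×mosquito nets for 2100 (153 kg).
Replace mosquito nets with 2×medical dressings: the trade gains 110 net, giving 2210 at 172 kg.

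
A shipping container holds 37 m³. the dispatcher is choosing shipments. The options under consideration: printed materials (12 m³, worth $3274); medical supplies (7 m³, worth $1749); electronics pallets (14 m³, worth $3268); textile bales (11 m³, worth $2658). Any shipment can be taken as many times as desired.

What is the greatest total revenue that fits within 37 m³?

Best packing: 3×printed materials — 36 m³, 9822 total.
Nothing else within 37 m³ beats 9822.

9822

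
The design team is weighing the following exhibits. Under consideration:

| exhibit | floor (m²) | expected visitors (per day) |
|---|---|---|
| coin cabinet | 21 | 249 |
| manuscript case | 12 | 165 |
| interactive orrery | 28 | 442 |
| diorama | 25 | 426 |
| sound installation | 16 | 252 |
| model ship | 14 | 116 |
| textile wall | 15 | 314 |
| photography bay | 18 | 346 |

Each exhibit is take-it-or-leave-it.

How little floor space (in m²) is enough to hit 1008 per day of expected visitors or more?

Need the lightest bundle worth ≥ 1008.
diorama + textile wall + photography bay: 1086 expected visitors at 58 m².
No combination under 58 m² hits 1008.

58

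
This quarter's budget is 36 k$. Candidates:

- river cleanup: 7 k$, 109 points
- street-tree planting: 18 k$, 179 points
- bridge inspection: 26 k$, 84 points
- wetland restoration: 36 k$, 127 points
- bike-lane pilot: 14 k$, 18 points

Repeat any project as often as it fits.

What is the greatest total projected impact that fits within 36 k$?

545

By projected impact per k$: river cleanup 15.57, street-tree planting 9.94, wetland restoration 3.53 lead.
Taking 5×river cleanup: 35 k$ used, 545 in projected impact.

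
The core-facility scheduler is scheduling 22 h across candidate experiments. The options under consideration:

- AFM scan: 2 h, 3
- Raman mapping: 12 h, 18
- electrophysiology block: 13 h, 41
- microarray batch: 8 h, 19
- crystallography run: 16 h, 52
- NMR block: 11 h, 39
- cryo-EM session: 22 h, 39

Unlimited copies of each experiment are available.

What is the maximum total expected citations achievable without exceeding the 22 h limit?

78

The ratio ordering already packs tightly: 2×NMR block, 22 h, 78.
No other feasible combination exceeds 78.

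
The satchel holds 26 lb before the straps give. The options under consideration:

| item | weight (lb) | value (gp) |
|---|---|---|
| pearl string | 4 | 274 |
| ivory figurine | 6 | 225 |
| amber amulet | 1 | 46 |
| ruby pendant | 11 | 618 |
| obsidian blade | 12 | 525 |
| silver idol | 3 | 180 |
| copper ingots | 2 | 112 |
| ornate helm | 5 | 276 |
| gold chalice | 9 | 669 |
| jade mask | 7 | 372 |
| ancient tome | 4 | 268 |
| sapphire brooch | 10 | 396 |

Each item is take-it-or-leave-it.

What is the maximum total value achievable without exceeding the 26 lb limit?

1713

Ranking by ratio (value/lb): gold chalice 74.33, pearl string 68.50, ancient tome 67.00.
The ratio heuristic lands on pearl string + amber amulet + silver idol + copper ingots + gold chalice + ancient tome (1549) but leaves 3 lb idle.
Dropping copper ingots frees 2 lb; slotting in ornate helm (5 lb) lifts the total to 1713 at 26 lb.
The closest alternative, pearl string + copper ingots + gold chalice + jade mask + ancient tome, reaches only 1695.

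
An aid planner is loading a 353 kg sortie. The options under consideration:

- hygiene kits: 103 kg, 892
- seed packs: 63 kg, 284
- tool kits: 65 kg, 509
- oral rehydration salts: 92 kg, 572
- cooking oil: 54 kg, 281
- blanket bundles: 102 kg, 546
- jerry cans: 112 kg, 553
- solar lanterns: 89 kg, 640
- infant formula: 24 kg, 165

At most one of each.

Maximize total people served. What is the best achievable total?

2613

Taking the top-ratio supplies first gives hygiene kits + tool kits + cooking oil + solar lanterns + infant formula for 2487 (335 kg).
Replace cooking oil and infant formula with oral rehydration salts: the trade gains 126 net, giving 2613 at 349 kg.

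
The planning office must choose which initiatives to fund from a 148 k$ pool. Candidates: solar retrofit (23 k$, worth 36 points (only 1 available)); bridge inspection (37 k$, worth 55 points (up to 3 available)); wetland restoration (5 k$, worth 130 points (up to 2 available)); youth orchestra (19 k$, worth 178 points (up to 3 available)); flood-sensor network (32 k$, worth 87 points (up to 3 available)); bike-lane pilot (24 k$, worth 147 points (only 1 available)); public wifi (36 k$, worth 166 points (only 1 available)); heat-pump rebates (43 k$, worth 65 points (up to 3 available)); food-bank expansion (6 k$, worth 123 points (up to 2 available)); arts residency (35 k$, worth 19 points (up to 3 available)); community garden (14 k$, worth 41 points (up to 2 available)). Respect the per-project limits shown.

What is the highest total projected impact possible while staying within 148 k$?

The ratio ordering already packs tightly: 2×wetland restoration + 3×youth orchestra + bike-lane pilot + public wifi + 2×food-bank expansion, 139 k$, 1353.
Every other selection either busts 148 k$ or exceeds an availability limit or fails to beat 1353.

1353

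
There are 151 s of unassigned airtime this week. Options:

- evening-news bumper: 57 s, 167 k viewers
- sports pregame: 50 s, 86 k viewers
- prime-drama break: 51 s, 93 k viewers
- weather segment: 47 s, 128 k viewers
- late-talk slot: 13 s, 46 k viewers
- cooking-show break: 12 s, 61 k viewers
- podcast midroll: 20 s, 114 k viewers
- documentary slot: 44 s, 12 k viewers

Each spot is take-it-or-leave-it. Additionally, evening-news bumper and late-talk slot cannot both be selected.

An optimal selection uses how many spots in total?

4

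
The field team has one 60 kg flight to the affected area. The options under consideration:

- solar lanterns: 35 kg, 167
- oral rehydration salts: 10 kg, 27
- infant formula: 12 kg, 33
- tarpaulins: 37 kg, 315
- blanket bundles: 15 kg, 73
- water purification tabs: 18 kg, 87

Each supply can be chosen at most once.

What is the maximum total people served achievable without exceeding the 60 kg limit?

402

Filling by ratio: tarpaulins + blanket bundles for 388, with 8 kg left unused.
Replace blanket bundles with water purification tabs: the trade gains 14 net, giving 402 at 55 kg.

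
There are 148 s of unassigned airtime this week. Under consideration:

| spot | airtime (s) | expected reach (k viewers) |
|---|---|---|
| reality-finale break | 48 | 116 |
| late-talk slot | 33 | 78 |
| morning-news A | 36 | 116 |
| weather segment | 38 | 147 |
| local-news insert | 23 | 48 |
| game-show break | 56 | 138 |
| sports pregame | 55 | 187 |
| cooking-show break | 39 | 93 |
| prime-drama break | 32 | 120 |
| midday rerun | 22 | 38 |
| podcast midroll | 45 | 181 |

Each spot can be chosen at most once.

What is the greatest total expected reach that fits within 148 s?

526

Density check — podcast midroll 4.02, weather segment 3.87, prime-drama break 3.75, sports pregame 3.40 are the best per s.
Late-talk slot + weather segment + prime-drama break + podcast midroll uses 148 of the 148 s and totals 526.
Nothing else within 148 s beats 526.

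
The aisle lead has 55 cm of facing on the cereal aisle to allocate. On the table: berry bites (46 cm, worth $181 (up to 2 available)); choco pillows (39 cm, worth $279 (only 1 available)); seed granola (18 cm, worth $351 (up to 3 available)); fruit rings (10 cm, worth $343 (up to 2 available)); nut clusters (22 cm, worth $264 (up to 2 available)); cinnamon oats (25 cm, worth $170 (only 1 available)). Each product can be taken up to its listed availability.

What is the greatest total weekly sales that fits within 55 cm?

1053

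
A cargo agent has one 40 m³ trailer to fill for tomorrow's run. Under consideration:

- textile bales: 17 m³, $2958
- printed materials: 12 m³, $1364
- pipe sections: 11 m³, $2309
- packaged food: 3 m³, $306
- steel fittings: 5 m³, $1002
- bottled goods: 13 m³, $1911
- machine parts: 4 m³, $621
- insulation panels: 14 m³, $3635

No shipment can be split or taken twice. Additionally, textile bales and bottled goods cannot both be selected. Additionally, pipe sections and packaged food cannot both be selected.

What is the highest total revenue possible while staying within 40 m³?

8216

Taking textile bales + steel fittings + machine parts + insulation panels: 40 m³ used, 8216 in revenue.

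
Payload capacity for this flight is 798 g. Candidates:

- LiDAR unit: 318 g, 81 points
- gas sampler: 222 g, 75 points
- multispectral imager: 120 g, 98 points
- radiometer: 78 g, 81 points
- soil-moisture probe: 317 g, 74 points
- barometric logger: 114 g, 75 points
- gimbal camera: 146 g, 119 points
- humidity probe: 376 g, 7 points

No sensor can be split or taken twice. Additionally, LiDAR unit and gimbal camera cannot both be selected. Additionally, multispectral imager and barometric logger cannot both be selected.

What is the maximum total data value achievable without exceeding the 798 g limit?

373

Best packing: gas sampler + multispectral imager + radiometer + gimbal camera — 566 g, 373 total.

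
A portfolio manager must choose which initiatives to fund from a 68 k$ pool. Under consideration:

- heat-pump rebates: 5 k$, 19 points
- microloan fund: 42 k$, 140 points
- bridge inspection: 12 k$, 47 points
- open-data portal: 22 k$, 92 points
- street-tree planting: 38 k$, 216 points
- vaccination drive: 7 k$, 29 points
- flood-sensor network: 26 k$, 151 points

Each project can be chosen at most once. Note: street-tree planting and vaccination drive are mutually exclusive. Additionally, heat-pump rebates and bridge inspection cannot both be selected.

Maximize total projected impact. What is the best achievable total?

367

Ranking by ratio (projected impact/k$): flood-sensor network 5.81, street-tree planting 5.68, open-data portal 4.18, vaccination drive 4.14.
Taking street-tree planting + flood-sensor network: 64 k$ used, 367 in projected impact.
Runner-up heat-pump rebates + open-data portal + street-tree planting tops out at 327.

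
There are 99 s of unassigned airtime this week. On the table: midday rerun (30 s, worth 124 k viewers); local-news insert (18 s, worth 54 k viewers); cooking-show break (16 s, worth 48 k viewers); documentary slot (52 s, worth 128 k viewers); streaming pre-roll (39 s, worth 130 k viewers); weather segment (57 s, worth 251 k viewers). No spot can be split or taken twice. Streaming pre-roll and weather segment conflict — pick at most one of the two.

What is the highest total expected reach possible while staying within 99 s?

375

The ratio ordering already packs tightly: midday rerun + weather segment, 87 s, 375.
The closest alternative, local-news insert + cooking-show break + weather segment, reaches only 353.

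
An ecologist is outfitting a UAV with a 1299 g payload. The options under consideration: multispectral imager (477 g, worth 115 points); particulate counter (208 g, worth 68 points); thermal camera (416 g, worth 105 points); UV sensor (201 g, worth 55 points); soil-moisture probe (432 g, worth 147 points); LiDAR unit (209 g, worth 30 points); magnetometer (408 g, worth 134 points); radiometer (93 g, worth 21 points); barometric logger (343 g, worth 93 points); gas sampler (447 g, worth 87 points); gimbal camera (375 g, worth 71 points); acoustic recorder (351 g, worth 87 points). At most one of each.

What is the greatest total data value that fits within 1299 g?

Taking particulate counter + UV sensor + soil-moisture probe + magnetometer: 1249 g used, 404 in data value.
No other feasible combination exceeds 404.

404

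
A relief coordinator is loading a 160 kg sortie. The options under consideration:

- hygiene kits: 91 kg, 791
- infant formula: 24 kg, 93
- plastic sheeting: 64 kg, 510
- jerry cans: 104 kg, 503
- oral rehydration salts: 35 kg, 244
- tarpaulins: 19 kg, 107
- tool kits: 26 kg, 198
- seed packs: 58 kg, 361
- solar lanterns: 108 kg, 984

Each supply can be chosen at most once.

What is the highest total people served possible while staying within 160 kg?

1301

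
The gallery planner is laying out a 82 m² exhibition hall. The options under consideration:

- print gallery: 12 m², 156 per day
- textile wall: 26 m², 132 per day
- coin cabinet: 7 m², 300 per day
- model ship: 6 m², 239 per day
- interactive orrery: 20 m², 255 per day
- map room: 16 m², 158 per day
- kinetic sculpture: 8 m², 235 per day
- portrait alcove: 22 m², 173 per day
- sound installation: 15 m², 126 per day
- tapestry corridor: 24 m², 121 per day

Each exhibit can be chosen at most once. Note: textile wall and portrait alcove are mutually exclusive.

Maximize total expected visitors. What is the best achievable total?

Taking the top-ratio exhibits first gives print gallery + coin cabinet + model ship + interactive orrery + map room + kinetic sculpture for 1343 (69 m²).
The 12 m² tied up in print gallery is better spent on portrait alcove — total rises to 1360 (79 m²).
Runner-up print gallery + coin cabinet + model ship + interactive orrery + kinetic sculpture + portrait alcove tops out at 1358.

1360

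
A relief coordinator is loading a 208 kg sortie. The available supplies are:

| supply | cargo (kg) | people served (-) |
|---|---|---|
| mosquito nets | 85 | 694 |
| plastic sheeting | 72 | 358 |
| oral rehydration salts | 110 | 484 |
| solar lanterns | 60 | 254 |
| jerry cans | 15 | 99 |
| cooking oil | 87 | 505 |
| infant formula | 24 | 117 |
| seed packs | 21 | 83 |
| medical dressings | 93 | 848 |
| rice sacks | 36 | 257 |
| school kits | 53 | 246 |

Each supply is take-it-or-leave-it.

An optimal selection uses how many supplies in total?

Best achievable people served is 1659.
mosquito nets + infant formula + medical dressings hits 1659 at 202 kg.
Any selection reaching 1659 contains exactly 3 supplies.

3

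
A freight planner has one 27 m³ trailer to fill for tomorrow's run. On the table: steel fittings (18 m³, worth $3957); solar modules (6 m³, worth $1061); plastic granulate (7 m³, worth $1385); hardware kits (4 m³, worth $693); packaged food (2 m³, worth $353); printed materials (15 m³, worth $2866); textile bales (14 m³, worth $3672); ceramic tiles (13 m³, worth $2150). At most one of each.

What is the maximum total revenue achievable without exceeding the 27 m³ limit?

Solar modules + plastic granulate + textile bales uses 27 of the 27 m³ and totals 6118.
The closest alternative, plastic granulate + hardware kits + packaged food + textile bales, reaches only 6103.

6118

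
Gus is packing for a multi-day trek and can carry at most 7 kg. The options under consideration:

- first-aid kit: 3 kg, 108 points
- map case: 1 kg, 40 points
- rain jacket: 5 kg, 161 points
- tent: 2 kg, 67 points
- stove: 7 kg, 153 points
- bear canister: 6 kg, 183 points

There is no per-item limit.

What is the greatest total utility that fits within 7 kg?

280

Best packing: 7×map case — 7 kg, 280 total.
Nothing else within 7 kg beats 280.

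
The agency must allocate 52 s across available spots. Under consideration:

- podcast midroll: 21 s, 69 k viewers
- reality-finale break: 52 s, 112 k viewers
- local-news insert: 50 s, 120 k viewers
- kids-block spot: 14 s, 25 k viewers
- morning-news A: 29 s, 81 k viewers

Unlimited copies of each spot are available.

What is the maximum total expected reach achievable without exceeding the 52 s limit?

150

Ranking by ratio (expected reach/s): podcast midroll 3.29, morning-news A 2.79, local-news insert 2.40.
Greedy by ratio would take 2×podcast midroll: 42 s used, total 138.
The 21 s tied up in podcast midroll is better spent on morning-news A — total rises to 150 (50 s).
No other feasible combination exceeds 150.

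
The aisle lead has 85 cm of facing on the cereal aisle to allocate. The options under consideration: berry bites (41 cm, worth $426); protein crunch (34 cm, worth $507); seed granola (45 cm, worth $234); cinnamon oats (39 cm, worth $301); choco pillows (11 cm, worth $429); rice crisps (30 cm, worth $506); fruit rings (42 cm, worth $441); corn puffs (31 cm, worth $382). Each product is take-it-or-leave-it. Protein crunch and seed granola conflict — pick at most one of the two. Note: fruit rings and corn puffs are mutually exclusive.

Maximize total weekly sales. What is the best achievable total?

1442

The ratio ordering already packs tightly: protein crunch + choco pillows + rice crisps, 75 cm, 1442.
The spare 10 cm is too small for any remaining product, and no feasible exchange beats 1442.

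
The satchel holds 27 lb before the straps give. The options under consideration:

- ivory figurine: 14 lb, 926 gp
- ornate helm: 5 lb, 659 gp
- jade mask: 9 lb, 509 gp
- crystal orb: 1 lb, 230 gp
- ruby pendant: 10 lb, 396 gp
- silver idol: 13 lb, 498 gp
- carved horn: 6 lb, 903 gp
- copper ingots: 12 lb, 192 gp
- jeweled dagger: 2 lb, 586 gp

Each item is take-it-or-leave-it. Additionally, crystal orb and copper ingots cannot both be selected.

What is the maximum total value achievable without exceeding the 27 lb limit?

3074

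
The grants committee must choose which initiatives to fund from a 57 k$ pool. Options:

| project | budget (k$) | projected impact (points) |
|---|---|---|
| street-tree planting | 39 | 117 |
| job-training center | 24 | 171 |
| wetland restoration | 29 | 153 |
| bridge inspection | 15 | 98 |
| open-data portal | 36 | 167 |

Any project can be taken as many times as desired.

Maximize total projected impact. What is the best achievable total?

A density-first pass picks 2×job-training center — 342 at 48 k$.
Replace job-training center with 2×bridge inspection: the trade gains 25 net, giving 367 at 54 k$.
The spare 3 k$ is too small for any remaining project, and no exchange beats 367.

367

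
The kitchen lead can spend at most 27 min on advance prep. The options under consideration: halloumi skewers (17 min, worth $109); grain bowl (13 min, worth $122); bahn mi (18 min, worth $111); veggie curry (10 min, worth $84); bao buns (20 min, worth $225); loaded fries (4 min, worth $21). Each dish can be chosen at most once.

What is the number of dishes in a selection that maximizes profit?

Best achievable profit is 246.
One optimal bundle: bao buns + loaded fries (24 min).
Any selection reaching 246 contains exactly 2 dishes.

2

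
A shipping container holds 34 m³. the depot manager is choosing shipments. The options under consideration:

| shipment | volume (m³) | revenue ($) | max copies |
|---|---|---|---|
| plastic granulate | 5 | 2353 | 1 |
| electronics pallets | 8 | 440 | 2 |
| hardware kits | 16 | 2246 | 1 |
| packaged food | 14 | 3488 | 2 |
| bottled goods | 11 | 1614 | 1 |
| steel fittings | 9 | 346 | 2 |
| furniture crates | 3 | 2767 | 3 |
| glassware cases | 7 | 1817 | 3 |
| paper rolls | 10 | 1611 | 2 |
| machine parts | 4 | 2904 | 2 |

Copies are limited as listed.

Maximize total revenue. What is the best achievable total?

Ranking by ratio (revenue/m³): furniture crates 922.33, machine parts 726.00, plastic granulate 470.60.
Taking plastic granulate + 3×furniture crates + glassware cases + 2×machine parts: 29 m³ used, 18279 in revenue.
No other feasible combination exceeds 18279.

18279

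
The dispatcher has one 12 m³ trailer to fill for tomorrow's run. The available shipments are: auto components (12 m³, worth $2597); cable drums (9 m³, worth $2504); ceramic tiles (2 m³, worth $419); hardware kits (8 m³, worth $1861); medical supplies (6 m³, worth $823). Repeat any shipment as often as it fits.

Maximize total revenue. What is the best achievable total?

Taking cable drums + ceramic tiles: 11 m³ used, 2923 in revenue.
Nothing else within 12 m³ beats 2923.

2923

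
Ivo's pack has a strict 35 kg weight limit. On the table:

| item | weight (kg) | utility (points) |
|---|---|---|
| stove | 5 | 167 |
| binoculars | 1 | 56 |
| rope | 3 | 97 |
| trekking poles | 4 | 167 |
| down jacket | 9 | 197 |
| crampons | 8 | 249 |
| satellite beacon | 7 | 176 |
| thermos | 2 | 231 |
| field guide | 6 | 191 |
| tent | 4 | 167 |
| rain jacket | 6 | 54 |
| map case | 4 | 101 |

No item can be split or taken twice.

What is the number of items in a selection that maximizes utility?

8

Optimal total is 1334.
For example binoculars + rope + trekking poles + crampons + satellite beacon + thermos + field guide + tent achieves it, using 35 kg.
All optima have 8 items.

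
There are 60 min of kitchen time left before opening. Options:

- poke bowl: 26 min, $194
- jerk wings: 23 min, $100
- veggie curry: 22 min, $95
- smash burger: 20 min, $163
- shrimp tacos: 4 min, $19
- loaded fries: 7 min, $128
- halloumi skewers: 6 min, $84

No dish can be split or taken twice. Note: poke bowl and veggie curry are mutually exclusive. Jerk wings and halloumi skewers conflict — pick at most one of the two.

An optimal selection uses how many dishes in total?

4

The maximum profit within 60 min is 569.
One optimal bundle: poke bowl + smash burger + loaded fries + halloumi skewers (59 min).
Every optimal selection uses 4 dishes.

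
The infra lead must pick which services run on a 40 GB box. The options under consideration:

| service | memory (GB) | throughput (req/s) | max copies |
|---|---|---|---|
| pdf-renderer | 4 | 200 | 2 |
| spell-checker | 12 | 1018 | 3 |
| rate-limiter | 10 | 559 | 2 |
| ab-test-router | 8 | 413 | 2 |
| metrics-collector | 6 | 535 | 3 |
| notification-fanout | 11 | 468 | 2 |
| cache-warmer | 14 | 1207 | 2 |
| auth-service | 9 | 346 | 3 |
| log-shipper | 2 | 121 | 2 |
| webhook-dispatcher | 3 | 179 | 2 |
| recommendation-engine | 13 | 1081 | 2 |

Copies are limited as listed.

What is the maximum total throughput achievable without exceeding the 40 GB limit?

Filling by ratio: 3×metrics-collector + cache-warmer + 2×log-shipper + webhook-dispatcher for 3233, with 1 GB left unused.
Replace metrics-collector and 2×log-shipper and webhook-dispatcher with cache-warmer: the trade gains 251 net, giving 3484 at 40 GB.
Nothing else within 40 GB beats 3484.

3484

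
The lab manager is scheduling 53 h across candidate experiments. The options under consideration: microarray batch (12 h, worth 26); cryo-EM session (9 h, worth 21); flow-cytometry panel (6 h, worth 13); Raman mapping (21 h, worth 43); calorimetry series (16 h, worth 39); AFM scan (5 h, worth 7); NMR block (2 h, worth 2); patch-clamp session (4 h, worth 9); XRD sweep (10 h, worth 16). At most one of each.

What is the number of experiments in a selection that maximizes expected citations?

4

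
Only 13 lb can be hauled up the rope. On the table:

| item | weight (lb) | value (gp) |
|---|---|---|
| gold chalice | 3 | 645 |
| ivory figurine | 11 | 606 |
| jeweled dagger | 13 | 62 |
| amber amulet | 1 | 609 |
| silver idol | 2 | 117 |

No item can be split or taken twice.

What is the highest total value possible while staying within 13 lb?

1371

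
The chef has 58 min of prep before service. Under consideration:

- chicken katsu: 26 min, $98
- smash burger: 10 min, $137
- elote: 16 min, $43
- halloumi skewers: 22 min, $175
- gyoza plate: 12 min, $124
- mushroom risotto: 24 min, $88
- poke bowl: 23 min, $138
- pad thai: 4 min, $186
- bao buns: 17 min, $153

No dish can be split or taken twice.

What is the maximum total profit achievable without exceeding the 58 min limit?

Density check — pad thai 46.50, smash burger 13.70, gyoza plate 10.33 are the best per min.
Taking the top-ratio dishes first gives smash burger + gyoza plate + pad thai + bao buns for 600 (43 min).
The 12 min tied up in gyoza plate is better spent on halloumi skewers — total rises to 651 (53 min).
The closest alternative, halloumi skewers + gyoza plate + pad thai + bao buns, reaches only 638.

651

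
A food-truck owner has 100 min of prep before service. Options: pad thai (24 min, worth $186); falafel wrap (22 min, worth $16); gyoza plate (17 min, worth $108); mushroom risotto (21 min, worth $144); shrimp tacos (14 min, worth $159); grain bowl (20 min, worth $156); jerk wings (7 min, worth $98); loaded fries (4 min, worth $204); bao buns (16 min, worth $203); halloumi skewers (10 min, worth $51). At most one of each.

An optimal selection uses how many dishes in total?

7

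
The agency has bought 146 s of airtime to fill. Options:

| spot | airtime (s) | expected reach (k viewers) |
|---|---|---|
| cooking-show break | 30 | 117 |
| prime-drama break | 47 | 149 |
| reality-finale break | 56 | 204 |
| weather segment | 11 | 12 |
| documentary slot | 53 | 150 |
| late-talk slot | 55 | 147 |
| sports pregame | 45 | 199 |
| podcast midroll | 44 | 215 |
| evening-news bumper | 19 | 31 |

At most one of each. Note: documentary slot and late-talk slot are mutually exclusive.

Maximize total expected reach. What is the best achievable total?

618

Taking the top-ratio spots first gives cooking-show break + sports pregame + podcast midroll + evening-news bumper for 562 (138 s).
Dropping cooking-show break and evening-news bumper frees 49 s; slotting in reality-finale break (56 s) lifts the total to 618 at 145 s.
The spare 1 s is too small for any remaining spot, and no feasible exchange beats 618.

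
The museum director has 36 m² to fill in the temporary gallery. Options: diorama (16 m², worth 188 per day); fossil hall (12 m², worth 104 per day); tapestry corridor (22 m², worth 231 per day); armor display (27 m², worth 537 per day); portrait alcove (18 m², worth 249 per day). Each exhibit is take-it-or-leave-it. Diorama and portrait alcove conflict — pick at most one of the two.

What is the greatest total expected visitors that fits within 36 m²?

By expected visitors per m²: armor display 19.89, portrait alcove 13.83, diorama 11.75 lead.
Armor display uses 27 of the 36 m² and totals 537.
Runner-up fossil hall + portrait alcove tops out at 353.

537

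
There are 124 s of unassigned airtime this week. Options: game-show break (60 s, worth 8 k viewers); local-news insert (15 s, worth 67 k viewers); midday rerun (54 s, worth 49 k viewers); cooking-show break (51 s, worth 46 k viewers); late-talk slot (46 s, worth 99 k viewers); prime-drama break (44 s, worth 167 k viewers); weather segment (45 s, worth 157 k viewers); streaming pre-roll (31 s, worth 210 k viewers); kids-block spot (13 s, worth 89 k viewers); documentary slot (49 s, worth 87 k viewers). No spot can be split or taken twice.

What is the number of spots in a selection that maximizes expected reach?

3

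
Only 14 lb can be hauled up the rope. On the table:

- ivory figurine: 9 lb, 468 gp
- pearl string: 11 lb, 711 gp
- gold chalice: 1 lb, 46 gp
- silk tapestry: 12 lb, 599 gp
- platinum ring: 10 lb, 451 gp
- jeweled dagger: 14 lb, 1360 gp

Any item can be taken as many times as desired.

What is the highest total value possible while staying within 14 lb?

1360

Density check — jeweled dagger 97.14, pearl string 64.64, ivory figurine 52.00, silk tapestry 49.92 are the best per lb.
Taking jeweled dagger: 14 lb used, 1360 in value.
Nothing else within 14 lb beats 1360.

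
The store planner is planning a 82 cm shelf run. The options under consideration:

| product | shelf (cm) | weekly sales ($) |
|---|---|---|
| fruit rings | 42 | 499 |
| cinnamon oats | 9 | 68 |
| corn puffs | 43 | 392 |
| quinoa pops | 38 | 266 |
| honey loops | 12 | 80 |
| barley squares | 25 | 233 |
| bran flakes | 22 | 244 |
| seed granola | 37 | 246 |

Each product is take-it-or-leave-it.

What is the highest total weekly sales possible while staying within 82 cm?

823

Filling by ratio: fruit rings + cinnamon oats + bran flakes for 811, with 9 cm left unused.
The 9 cm tied up in cinnamon oats is better spent on honey loops — total rises to 823 (76 cm).
That's the maximum — no swap from here does better than 823.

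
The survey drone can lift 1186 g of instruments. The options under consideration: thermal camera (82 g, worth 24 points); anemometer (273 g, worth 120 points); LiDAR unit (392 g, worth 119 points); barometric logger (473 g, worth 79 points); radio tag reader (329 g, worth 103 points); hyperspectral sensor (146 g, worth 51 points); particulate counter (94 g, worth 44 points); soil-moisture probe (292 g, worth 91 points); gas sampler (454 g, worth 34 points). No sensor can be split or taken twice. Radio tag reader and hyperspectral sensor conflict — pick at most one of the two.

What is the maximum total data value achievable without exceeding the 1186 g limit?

410

Thermal camera + anemometer + LiDAR unit + radio tag reader + particulate counter uses 1170 of the 1186 g and totals 410.
Every other selection either busts 1186 g or breaks a pairing rule or fails to beat 410.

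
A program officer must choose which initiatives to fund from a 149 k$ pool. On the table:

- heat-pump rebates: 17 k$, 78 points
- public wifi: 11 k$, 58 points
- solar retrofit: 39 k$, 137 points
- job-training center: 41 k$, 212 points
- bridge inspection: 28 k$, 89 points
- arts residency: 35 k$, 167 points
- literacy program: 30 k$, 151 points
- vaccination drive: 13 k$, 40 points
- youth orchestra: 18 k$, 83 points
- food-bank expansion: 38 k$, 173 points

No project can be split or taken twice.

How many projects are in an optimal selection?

5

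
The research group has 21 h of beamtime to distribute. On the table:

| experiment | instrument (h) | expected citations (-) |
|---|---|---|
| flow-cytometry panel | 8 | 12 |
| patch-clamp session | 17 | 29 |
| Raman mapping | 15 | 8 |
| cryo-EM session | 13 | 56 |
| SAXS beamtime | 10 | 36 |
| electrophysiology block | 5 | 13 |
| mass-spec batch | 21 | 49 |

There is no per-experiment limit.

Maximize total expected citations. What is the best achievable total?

72

The ratio heuristic lands on cryo-EM session + electrophysiology block (69) but leaves 3 h idle.
Dropping cryo-EM session and electrophysiology block frees 18 h; slotting in 2×SAXS beamtime (20 h) lifts the total to 72 at 20 h.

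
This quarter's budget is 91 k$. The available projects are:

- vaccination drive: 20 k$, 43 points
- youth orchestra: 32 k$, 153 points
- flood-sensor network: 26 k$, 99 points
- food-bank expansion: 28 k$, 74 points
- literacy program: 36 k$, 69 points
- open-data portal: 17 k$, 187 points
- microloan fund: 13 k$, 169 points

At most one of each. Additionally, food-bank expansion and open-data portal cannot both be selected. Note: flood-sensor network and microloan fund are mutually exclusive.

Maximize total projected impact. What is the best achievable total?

552

Density check — microloan fund 13.00, open-data portal 11.00, youth orchestra 4.78, flood-sensor network 3.81 are the best per k$.
Best packing: vaccination drive + youth orchestra + open-data portal + microloan fund — 82 k$, 552 total.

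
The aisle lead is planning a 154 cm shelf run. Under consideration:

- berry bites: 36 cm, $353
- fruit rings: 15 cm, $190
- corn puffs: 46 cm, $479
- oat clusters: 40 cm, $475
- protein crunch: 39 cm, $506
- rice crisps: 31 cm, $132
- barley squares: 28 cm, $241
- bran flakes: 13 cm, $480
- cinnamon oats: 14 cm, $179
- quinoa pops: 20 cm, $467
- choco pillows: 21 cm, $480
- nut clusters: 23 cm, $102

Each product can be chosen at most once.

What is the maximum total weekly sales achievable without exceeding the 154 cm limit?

The ratio heuristic lands on fruit rings + protein crunch + barley squares + bran flakes + cinnamon oats + quinoa pops + choco pillows (2543) but leaves 4 cm idle.
Replace barley squares and cinnamon oats with corn puffs: the trade gains 59 net, giving 2602 at 154 cm.

2602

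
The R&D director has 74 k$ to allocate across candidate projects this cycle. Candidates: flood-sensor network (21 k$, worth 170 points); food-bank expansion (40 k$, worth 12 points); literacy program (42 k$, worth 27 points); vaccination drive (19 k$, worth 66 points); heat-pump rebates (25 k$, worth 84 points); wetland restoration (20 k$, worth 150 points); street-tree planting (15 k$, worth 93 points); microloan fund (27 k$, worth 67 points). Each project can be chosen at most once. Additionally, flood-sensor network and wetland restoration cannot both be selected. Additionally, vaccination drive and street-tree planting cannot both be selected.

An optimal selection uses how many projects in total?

Optimal total is 347.
flood-sensor network + heat-pump rebates + street-tree planting hits 347 at 61 k$.
Every optimal selection uses 3 projects.

3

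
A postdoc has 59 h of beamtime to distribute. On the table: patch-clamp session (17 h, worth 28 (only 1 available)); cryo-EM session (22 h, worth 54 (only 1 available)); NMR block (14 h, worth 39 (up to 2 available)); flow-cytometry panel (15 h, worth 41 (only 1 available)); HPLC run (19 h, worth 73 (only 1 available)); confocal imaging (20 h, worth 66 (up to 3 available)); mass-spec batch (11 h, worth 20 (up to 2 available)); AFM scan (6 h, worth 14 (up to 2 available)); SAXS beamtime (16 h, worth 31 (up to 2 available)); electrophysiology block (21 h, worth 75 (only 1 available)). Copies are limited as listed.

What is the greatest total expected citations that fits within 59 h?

205

Ranking by ratio (expected citations/h): HPLC run 3.84, electrophysiology block 3.57, confocal imaging 3.30, NMR block 2.79.
A density-first pass picks NMR block + HPLC run + electrophysiology block — 187 at 54 h.
Replace NMR block and electrophysiology block with 2×confocal imaging: the trade gains 18 net, giving 205 at 59 h.
Every other selection either busts 59 h or exceeds an availability limit or fails to beat 205.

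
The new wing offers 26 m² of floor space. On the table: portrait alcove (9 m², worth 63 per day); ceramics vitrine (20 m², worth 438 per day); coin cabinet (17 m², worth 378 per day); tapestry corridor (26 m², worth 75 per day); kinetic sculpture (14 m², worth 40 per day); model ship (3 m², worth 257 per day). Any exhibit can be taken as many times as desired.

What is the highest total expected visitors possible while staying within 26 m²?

2056

By expected visitors per m²: model ship 85.67, coin cabinet 22.24, ceramics vitrine 21.90, portrait alcove 7.00 lead.
8×model ship uses 24 of the 26 m² and totals 2056.
Every other selection either busts 26 m² or fails to beat 2056.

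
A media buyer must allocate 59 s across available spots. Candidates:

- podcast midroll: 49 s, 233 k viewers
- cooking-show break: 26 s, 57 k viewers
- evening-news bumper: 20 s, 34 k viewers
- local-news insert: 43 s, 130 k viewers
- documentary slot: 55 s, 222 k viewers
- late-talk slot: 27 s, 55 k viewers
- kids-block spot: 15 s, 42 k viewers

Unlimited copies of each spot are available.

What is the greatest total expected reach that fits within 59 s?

Taking podcast midroll: 49 s used, 233 in expected reach.
Every other selection either busts 59 s or fails to beat 233.

233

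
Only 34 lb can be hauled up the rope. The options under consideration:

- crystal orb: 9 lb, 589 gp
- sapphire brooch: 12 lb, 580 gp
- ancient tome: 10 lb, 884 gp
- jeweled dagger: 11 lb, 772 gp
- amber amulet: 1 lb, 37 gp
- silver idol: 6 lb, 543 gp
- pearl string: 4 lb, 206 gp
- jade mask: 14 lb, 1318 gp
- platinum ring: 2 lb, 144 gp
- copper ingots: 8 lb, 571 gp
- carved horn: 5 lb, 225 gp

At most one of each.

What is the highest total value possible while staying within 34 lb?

2951

Ranking by ratio (value/lb): jade mask 94.14, silver idol 90.50, ancient tome 88.40, platinum ring 72.00.
Taking the top-ratio items first gives ancient tome + amber amulet + silver idol + jade mask + platinum ring for 2926 (33 lb).
Replace amber amulet and platinum ring with pearl string: the trade gains 25 net, giving 2951 at 34 lb.
Next best is ancient tome + amber amulet + silver idol + jade mask + platinum ring at 2926 (33 lb) — short by 25.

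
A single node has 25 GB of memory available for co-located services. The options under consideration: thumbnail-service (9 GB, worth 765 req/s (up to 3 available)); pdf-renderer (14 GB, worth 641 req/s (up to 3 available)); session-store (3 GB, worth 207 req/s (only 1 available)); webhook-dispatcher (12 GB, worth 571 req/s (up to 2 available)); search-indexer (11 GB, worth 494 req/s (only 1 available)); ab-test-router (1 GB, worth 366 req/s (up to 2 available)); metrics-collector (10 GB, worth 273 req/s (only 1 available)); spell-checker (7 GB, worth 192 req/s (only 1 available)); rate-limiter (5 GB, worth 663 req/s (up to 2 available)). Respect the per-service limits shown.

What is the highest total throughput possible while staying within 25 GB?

Density check — ab-test-router 366.00, rate-limiter 132.60, thumbnail-service 85.00 are the best per GB.
The ratio ordering already packs tightly: thumbnail-service + session-store + 2×ab-test-router + 2×rate-limiter, 24 GB, 3030.
Nothing else within 25 GB beats 3030.

3030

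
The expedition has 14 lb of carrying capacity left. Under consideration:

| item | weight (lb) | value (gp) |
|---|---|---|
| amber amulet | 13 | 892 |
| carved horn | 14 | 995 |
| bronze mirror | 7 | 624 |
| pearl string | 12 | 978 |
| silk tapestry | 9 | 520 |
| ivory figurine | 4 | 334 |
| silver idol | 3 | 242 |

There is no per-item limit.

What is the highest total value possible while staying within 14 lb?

1248

Density check — bronze mirror 89.14, ivory figurine 83.50, pearl string 81.50, silver idol 80.67 are the best per lb.
The ratio ordering already packs tightly: 2×bronze mirror, 14 lb, 1248.
No other feasible combination exceeds 1248.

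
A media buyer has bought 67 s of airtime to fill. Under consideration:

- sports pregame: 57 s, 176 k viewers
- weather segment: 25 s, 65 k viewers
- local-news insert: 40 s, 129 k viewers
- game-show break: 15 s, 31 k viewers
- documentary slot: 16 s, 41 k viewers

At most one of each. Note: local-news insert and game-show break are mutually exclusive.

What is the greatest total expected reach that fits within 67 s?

194

Density check — local-news insert 3.23, sports pregame 3.09, weather segment 2.60 are the best per s.
Taking weather segment + local-news insert: 65 s used, 194 in expected reach.
Nothing else feasible within 67 s beats 194.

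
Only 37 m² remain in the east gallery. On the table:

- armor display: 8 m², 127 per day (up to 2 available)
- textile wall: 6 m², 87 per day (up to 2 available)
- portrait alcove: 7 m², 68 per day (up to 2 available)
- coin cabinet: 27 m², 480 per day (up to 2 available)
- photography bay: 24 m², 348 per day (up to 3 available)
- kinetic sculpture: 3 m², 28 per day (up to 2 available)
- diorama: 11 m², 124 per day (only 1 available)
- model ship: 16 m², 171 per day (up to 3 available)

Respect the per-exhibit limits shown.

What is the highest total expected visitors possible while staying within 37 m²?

Ranking by ratio (expected visitors/m²): coin cabinet 17.78, armor display 15.88, textile wall 14.50.
Taking armor display + coin cabinet: 35 m² used, 607 in expected visitors.
Nothing else within 37 m² beats 607.

607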